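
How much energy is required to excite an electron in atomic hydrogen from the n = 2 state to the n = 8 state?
3.189 eV

The energy levels of a hydrogen-like atom are E_n = -13.6057 eV / n².

Energy at n = 2: E_2 = -13.6057 / 2² = -3.401425 eV
Energy at n = 8: E_8 = -13.6057 / 8² = -0.212589 eV

The excitation energy is the difference:
ΔE = E_8 - E_2
ΔE = -0.212589 - (-3.401425)
ΔE = 3.189 eV

Since this is positive, energy must be absorbed (photon absorption).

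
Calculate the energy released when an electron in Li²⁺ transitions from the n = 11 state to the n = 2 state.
29.600831 eV

The energy levels are E_n = -13.6057 Z² eV / n².

Energy at n = 11: E_11 = -13.6057 × 3² / 11² = -1.011994215 eV
Energy at n = 2: E_2 = -13.6057 × 3² / 2² = -30.612825000 eV

For emission (electron falling to lower state), the photon energy is:
E_photon = E_11 - E_2 = |-1.011994215 - (-30.612825000)|
E_photon = 29.600831 eV

This energy is carried away by the emitted photon.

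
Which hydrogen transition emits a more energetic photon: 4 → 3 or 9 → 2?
9 → 2

Calculate the energy for each transition:

Transition 4 → 3:
ΔE₁ = |E_3 - E_4| = |-13.6057/3² - (-13.6057/4²)|
ΔE₁ = |-1.51174444 - (-0.85035625)| = 0.66139 eV

Transition 9 → 2:
ΔE₂ = |E_2 - E_9| = |-13.6057/2² - (-13.6057/9²)|
ΔE₂ = |-3.40142500 - (-0.16797160)| = 3.23345 eV

Since 3.23345 eV > 0.66139 eV, the transition 9 → 2 emits the more energetic photon.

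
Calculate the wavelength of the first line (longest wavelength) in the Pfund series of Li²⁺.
828.422847 nm

The longest wavelength corresponds to the smallest energy transition in the series.
The Pfund series has all transitions ending at n_f = 5.

For Li²⁺ (Z = 3), the first line (α-line) is the jump from n = 6 to n = 5:
E_6 = -13.6057 × 3² / 6² = -3.4014250000 eV
E_5 = -13.6057 × 3² / 5² = -4.8980520000 eV
ΔE = E_6 - E_5 = 1.4966270000 eV

λ = hc/E = 1239.84 eV·nm / 1.4966270000 eV
λ = 828.422847 nm

This is the α-line of the Pfund series in Li²⁺.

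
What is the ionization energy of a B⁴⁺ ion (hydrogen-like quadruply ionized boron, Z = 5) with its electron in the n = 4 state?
21.258906 eV

The ionization energy is the energy needed to remove the electron completely (n → ∞).

For a hydrogen-like ion with Z = 5, E_n = -13.6057 Z² / n² eV.

At n = 4: E_4 = -13.6057 × 5² / 4² = -21.258906250 eV
At n = ∞: E_∞ = 0 eV

Ionization energy = E_∞ - E_4 = 0 - (-21.258906250) = 21.258906250 eV
Ionization energy ≈ 21.258906 eV

This is also called the binding energy of the electron in state n = 4.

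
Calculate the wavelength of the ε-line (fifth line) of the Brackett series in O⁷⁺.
28.39 nm

The lines of a series are numbered from the longest wavelength (smallest ΔE) outward; the fifth line is the transition from n = n_f + 5 to n_f.
The Brackett series has all transitions ending at n_f = 4.

For O⁷⁺ (Z = 8), the fifth line (ε-line) is the jump from n = 9 to n = 4:
E_9 = -13.6057 × 8² / 9² = -10.7502 eV
E_4 = -13.6057 × 8² / 4² = -54.4228 eV
ΔE = E_9 - E_4 = 43.6726 eV

λ = hc/E = 1239.84 eV·nm / 43.6726 eV
λ = 28.39 nm

This is the ε-line of the Brackett series in O⁷⁺.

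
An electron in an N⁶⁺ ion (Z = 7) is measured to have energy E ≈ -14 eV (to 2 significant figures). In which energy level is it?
n = 7

The exact energy levels follow E_n = -13.6057 Z² / n² eV with Z = 7.

The measured value (-14 eV) is reported to only 2 significant figures, so we must test candidate n values and see which one matches to that precision.

Candidate energies:
  n = 5:  E = -13.6057 × 7² / 5² = -26.667172 eV
  n = 6:  E = -13.6057 × 7² / 6² = -18.518869 eV
  n = 7:  E = -13.6057 × 7² / 7² = -13.605700 eV  ← matches
  n = 8:  E = -13.6057 × 7² / 8² = -10.416864 eV
  n = 9:  E = -13.6057 × 7² / 9² = -8.230609 eV

Checking against the measurement of -14 eV (2 sig figs), only n = 7 agrees:
E_7 = -13.605700 eV, which rounds to -14 eV ✓

Therefore n = 7.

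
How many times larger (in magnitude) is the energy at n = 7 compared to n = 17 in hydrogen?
5.89796

Using E_n = -13.6057 Z² / n² eV with Z = 1:

E_7 = -13.6057 / 7² = -13.6057 / 49 = -0.27766734694 eV
E_17 = -13.6057 / 17² = -13.6057 / 289 = -0.04707854671 eV

The ratio is:
E_7/E_17 = (-0.27766734694) / (-0.04707854671)
E_7/E_17 = (-13.6057/49) / (-13.6057/289)
E_7/E_17 = 289/49
E_7/E_17 = 5.89796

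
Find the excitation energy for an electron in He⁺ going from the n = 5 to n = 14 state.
1.8992 eV

The energy levels of a hydrogen-like atom are E_n = -13.6057 Z² eV / n².

Energy at n = 5: E_5 = -13.6057 × 2² / 5² = -2.1769120 eV
Energy at n = 14: E_14 = -13.6057 × 2² / 14² = -0.2776673 eV

The excitation energy is the difference:
ΔE = E_14 - E_5
ΔE = -0.2776673 - (-2.1769120)
ΔE = 1.8992 eV

Since this is positive, energy must be absorbed (photon absorption).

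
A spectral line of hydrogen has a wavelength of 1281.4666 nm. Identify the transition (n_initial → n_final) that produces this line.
n = 5 → n = 3

First, find the photon energy from the wavelength (hc = 1239.84 eV·nm):
E = hc/λ = 1239.84 eV·nm / 1281.4666 nm = 0.96751644 eV

The energy levels of hydrogen satisfy E_n = -13.6057 / n² eV, so an emission n_i → n_f releases
ΔE = 13.6057 × (1/n_f² − 1/n_i²) eV.

Setting ΔE equal to the photon energy:
1/n_f² − 1/n_i² = 0.96751644 / 13.6057 = 0.071111111

Since 1/n_i² must be positive, we need 1/n_f² > 0.071111111, i.e. n_f ≤ 3. For each allowed n_f, solve n_i = (1/n_f² − 0.071111111)^(−1/2) and check whether it is a whole number:
  n_f = 1: 1/n_i² = 1.000000000 − 0.071111111 = 0.928888889 → n_i = 1.038  (not an integer) ✗
  n_f = 2: 1/n_i² = 0.250000000 − 0.071111111 = 0.178888889 → n_i = 2.364  (not an integer) ✗
  n_f = 3: 1/n_i² = 0.111111111 − 0.071111111 = 0.040000000 → n_i = 5.000  → integer, n_i = 5 ✓

Only n_f = 3 gives an integer upper level, n_i = 5.

The transition is from n = 5 to n = 3 (emission).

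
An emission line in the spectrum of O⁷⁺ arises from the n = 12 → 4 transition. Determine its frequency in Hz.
1.1697e+16 Hz

First, find the transition energy:
E_12 = -13.6057 × 8² / 12² = -6.04697778 eV
E_4 = -13.6057 × 8² / 4² = -54.42280000 eV
|ΔE| = |E_4 - E_12| = 48.37582222 eV

Convert to Joules: E = 48.37582222 eV × (1.602177 × 10⁻¹⁹ J/eV) = 7.750663e-18 J

Using E = hf:
f = E/h = 7.750663e-18 J / (6.62607 × 10⁻³⁴ J·s)
f = 1.1697e+16 Hz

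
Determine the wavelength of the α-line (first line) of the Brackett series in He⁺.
1012.51681 nm

The longest wavelength corresponds to the smallest energy transition in the series.
The Brackett series has all transitions ending at n_f = 4.

For He⁺ (Z = 2), the first line (α-line) is the jump from n = 5 to n = 4:
E_5 = -13.6057 × 2² / 5² = -2.1769120000 eV
E_4 = -13.6057 × 2² / 4² = -3.4014250000 eV
ΔE = E_5 - E_4 = 1.2245130000 eV

λ = hc/E = 1239.84 eV·nm / 1.2245130000 eV
λ = 1012.51681 nm

This is the α-line of the Brackett series in He⁺.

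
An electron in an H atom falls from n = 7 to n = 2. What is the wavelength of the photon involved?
396.906591 nm

First, find the transition energy using E_n = -13.6057 / n² eV:
E_7 = -13.6057 / 7² = -0.2776673469 eV
E_2 = -13.6057 / 2² = -3.4014250000 eV

Photon energy: |ΔE| = |E_2 - E_7| = 3.1237576531 eV

Convert to wavelength using E = hc/λ with hc = 1239.84 eV·nm:
λ = hc/E = 1239.84 eV·nm / 3.1237576531 eV
λ = 396.906591 nm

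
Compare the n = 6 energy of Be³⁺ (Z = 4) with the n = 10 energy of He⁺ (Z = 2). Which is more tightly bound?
Be³⁺ at n = 6 (E = -6.0470 eV)

Using E_n = -13.6057 Z² / n² eV:

Be³⁺ (Z = 4) at n = 6:
E = -13.6057 × 4² / 6² = -13.6057 × 16 / 36 = -6.0469778 eV

He⁺ (Z = 2) at n = 10:
E = -13.6057 × 2² / 10² = -13.6057 × 4 / 100 = -0.5442280 eV

Since -6.0469778 eV < -0.5442280 eV,
Be³⁺ at n = 6 is more tightly bound (requires more energy to ionize).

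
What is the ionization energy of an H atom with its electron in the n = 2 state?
3.401 eV

The ionization energy is the energy needed to remove the electron completely (n → ∞).

For hydrogen, E_n = -13.6057 eV / n².

At n = 2: E_2 = -13.6057 / 2² = -3.401425 eV
At n = ∞: E_∞ = 0 eV

Ionization energy = E_∞ - E_2 = 0 - (-3.401425) = 3.401425 eV
Ionization energy ≈ 3.401 eV

This is also called the binding energy of the electron in state n = 2.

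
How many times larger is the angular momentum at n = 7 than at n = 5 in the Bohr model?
1.400

In the Bohr model, L_n = nℏ, so the ratio is purely the ratio of quantum numbers:

L_7/L_5 = 7ℏ / 5ℏ = 7/5 = 1.400

The angular momentum scales linearly with n.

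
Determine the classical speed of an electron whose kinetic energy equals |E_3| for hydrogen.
7.2923e+05 m/s (or 0.243245% of c)

The binding energy at n = 3 for hydrogen is:
E_3 = -13.6057/3² = -1.51174444 eV
|E_3| = 1.51174444 eV

Convert to Joules:
KE = 1.51174444 eV × (1.602177 × 10⁻¹⁹ J/eV) = 2.422082e-19 J

Using KE = ½mv²:
v = √(2·KE/m_e)
v = √(2 × 2.422082e-19 J / 9.10938 × 10⁻³¹ kg)
v = 7.2923e+05 m/s

This is approximately 0.243245% the speed of light.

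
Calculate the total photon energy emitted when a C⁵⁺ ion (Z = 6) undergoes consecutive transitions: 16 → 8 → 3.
52.50950 eV

The energy levels of C⁵⁺ are E_n = -13.6057 × 6² / n² eV.

First transition (16 → 8):
ΔE₁ = |E_8 - E_16|
ΔE₁ = |-7.65320625000 - (-1.91330156250)| = 5.73990469 eV

Second transition (8 → 3):
ΔE₂ = |E_3 - E_8|
ΔE₂ = |-54.42280000000 - (-7.65320625000)| = 46.76959375 eV

Total energy released:
E_total = ΔE₁ + ΔE₂ = 5.73990469 + 46.76959375 = 52.50950 eV

Note: This equals the direct transition 16 → 3: 52.50950 eV ✓
Energy is conserved regardless of the path taken.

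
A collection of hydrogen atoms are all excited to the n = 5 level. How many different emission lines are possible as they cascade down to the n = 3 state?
3

The electron can occupy levels n = 3, 4, ..., 5 during de-excitation — that is m = 5 - 3 + 1 = 3 distinct levels.

The number of distinct spectral lines equals the number of ways to choose 2 of these m levels (each pair gives one possible emission transition):

Number of lines = m(m-1)/2 = 3×2/2 = 3

These correspond to all possible transitions between the 3 levels:
5 → 4, 5 → 3, 4 → 3

Each transition produces a photon with a unique energy (and thus wavelength). This count does not depend on Z.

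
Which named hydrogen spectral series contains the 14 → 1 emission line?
Lyman series

The spectral series in hydrogen are named based on the final (lower) energy level:
- Lyman series: n_final = 1 (ultraviolet)
- Balmer series: n_final = 2 (visible/near-UV)
- Paschen series: n_final = 3 (infrared)
- Brackett series: n_final = 4 (infrared)
- Pfund series: n_final = 5 (far infrared)

Since this transition ends at n = 1, it belongs to the Lyman series.

For reference, this 14 → 1 line has photon energy
ΔE = 13.6057 eV × (1/1² - 1/14²) = 13.5362832 eV,
corresponding to wavelength λ = hc/ΔE = 1239.84 eV·nm / 13.5362832 eV = 91.59383 nm in the ultraviolet region.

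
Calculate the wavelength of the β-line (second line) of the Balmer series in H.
486.00807 nm

The lines of a series are numbered from the longest wavelength (smallest ΔE) outward; the second line is the transition from n = n_f + 2 to n_f.
The Balmer series has all transitions ending at n_f = 2.

For H, the second line (β-line) is the jump from n = 4 to n = 2:
E_4 = -13.6057 / 4² = -0.850356250 eV
E_2 = -13.6057 / 2² = -3.401425000 eV
ΔE = E_4 - E_2 = 2.551068750 eV

λ = hc/E = 1239.84 eV·nm / 2.551068750 eV
λ = 486.00807 nm

This is the β-line of the Balmer series in H.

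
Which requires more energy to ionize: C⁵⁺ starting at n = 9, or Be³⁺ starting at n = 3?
Be³⁺ at n = 3 (E = -24.188 eV)

Using E_n = -13.6057 Z² / n² eV:

C⁵⁺ (Z = 6) at n = 9:
E = -13.6057 × 6² / 9² = -13.6057 × 36 / 81 = -6.046978 eV

Be³⁺ (Z = 4) at n = 3:
E = -13.6057 × 4² / 3² = -13.6057 × 16 / 9 = -24.187911 eV

Since -24.187911 eV < -6.046978 eV,
Be³⁺ at n = 3 is more tightly bound (requires more energy to ionize).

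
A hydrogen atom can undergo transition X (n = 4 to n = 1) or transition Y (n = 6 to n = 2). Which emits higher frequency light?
4 → 1

Calculate the energy for each transition:

Transition 4 → 1:
ΔE₁ = |E_1 - E_4| = |-13.6057/1² - (-13.6057/4²)|
ΔE₁ = |-13.6057000000 - (-0.8503562500)| = 12.7553438 eV

Transition 6 → 2:
ΔE₂ = |E_2 - E_6| = |-13.6057/2² - (-13.6057/6²)|
ΔE₂ = |-3.4014250000 - (-0.3779361111)| = 3.0234889 eV

Since 12.7553438 eV > 3.0234889 eV, the transition 4 → 1 emits the more energetic photon.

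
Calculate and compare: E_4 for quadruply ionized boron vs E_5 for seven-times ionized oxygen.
O⁷⁺ at n = 5 (E = -34.830592 eV)

Using E_n = -13.6057 Z² / n² eV:

B⁴⁺ (Z = 5) at n = 4:
E = -13.6057 × 5² / 4² = -13.6057 × 25 / 16 = -21.258906250 eV

O⁷⁺ (Z = 8) at n = 5:
E = -13.6057 × 8² / 5² = -13.6057 × 64 / 25 = -34.830592000 eV

Since -34.830592000 eV < -21.258906250 eV,
O⁷⁺ at n = 5 is more tightly bound (requires more energy to ionize).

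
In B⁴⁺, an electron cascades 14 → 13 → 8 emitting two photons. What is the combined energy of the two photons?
3.579 eV

The energy levels of B⁴⁺ are E_n = -13.6057 × 5² / n² eV.

First transition (14 → 13):
ΔE₁ = |E_13 - E_14|
ΔE₁ = |-2.012677515 - (-1.735420918)| = 0.277257 eV

Second transition (13 → 8):
ΔE₂ = |E_8 - E_13|
ΔE₂ = |-5.314726563 - (-2.012677515)| = 3.302049 eV

Total energy released:
E_total = ΔE₁ + ΔE₂ = 0.277257 + 3.302049 = 3.579 eV

Note: This equals the direct transition 14 → 8: 3.579 eV ✓
Energy is conserved regardless of the path taken.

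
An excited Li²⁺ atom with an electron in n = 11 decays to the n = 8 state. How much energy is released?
0.90 eV

The energy levels are E_n = -13.6057 Z² eV / n².

Energy at n = 11: E_11 = -13.6057 × 3² / 11² = -1.01199 eV
Energy at n = 8: E_8 = -13.6057 × 3² / 8² = -1.91330 eV

For emission (electron falling to lower state), the photon energy is:
E_photon = E_11 - E_8 = |-1.01199 - (-1.91330)|
E_photon = 0.90 eV

This energy is carried away by the emitted photon.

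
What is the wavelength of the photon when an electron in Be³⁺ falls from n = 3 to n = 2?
41.01 nm

First, find the transition energy using E_n = -13.6057 Z² / n² eV:
E_3 = -13.6057 × 4² / 3² = -24.1879 eV
E_2 = -13.6057 × 4² / 2² = -54.4228 eV

Photon energy: |ΔE| = |E_2 - E_3| = 30.2349 eV

Convert to wavelength using E = hc/λ with hc = 1239.84 eV·nm:
λ = hc/E = 1239.84 eV·nm / 30.2349 eV
λ = 41.01 nm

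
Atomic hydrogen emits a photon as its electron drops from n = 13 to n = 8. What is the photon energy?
0.1321 eV

The energy levels are E_n = -13.6057 eV / n².

Energy at n = 13: E_13 = -13.6057 / 13² = -0.0805071 eV
Energy at n = 8: E_8 = -13.6057 / 8² = -0.2125891 eV

For emission (electron falling to lower state), the photon energy is:
E_photon = E_13 - E_8 = |-0.0805071 - (-0.2125891)|
E_photon = 0.1321 eV

This energy is carried away by the emitted photon.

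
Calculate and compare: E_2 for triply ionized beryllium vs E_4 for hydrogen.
Be³⁺ at n = 2 (E = -54.4228 eV)

Using E_n = -13.6057 Z² / n² eV:

Be³⁺ (Z = 4) at n = 2:
E = -13.6057 × 4² / 2² = -13.6057 × 16 / 4 = -54.4228000 eV

H (Z = 1) at n = 4:
E = -13.6057 × 1² / 4² = -13.6057 × 1 / 16 = -0.8503563 eV

Since -54.4228000 eV < -0.8503563 eV,
Be³⁺ at n = 2 is more tightly bound (requires more energy to ionize).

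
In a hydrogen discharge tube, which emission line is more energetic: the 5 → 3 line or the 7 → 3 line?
7 → 3

Calculate the energy for each transition:

Transition 5 → 3:
ΔE₁ = |E_3 - E_5| = |-13.6057/3² - (-13.6057/5²)|
ΔE₁ = |-1.5117444444 - (-0.5442280000)| = 0.9675164 eV

Transition 7 → 3:
ΔE₂ = |E_3 - E_7| = |-13.6057/3² - (-13.6057/7²)|
ΔE₂ = |-1.5117444444 - (-0.2776673469)| = 1.2340771 eV

Since 1.2340771 eV > 0.9675164 eV, the transition 7 → 3 emits the more energetic photon.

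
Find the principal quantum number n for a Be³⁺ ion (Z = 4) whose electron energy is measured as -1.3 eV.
n = 13

The exact energy levels follow E_n = -13.6057 Z² / n² eV with Z = 4.

The measured value (-1.3 eV) is reported to only 2 significant figures, so we must test candidate n values and see which one matches to that precision.

Candidate energies:
  n = 11:  E = -13.6057 × 4² / 11² = -1.79910 eV
  n = 12:  E = -13.6057 × 4² / 12² = -1.51174 eV
  n = 13:  E = -13.6057 × 4² / 13² = -1.28811 eV  ← matches
  n = 14:  E = -13.6057 × 4² / 14² = -1.11067 eV
  n = 15:  E = -13.6057 × 4² / 15² = -0.96752 eV

Checking against the measurement of -1.3 eV (2 sig figs), only n = 13 agrees:
E_13 = -1.28811 eV, which rounds to -1.3 eV ✓

Therefore n = 13.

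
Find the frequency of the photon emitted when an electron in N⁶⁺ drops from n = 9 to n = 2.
3.8310e+16 Hz

First, find the transition energy:
E_9 = -13.6057 × 7² / 9² = -8.230609 eV
E_2 = -13.6057 × 7² / 2² = -166.669825 eV
|ΔE| = |E_2 - E_9| = 158.439216 eV

Convert to Joules: E = 158.439216 eV × (1.602177 × 10⁻¹⁹ J/eV) = 2.538477e-17 J

Using E = hf:
f = E/h = 2.538477e-17 J / (6.62607 × 10⁻³⁴ J·s)
f = 3.8310e+16 Hz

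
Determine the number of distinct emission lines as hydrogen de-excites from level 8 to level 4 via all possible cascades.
10

The electron can occupy levels n = 4, 5, ..., 8 during de-excitation — that is m = 8 - 4 + 1 = 5 distinct levels.

The number of distinct spectral lines equals the number of ways to choose 2 of these m levels (each pair gives one possible emission transition):

Number of lines = m(m-1)/2 = 5×4/2 = 10

These correspond to all possible transitions between the 5 levels:
8 → 7, 8 → 6, 8 → 5, 8 → 4, 7 → 6, 7 → 5, 7 → 4, 6 → 5...

Each transition produces a photon with a unique energy (and thus wavelength). This count does not depend on Z.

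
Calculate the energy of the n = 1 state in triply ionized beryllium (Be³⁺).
-217.69120 eV

For hydrogen-like ions, the energy levels scale with Z²:
E_n = -13.6057 Z² / n² eV

For Be³⁺ (Z = 4) at n = 1:
E_1 = -13.6057 × 4² / 1²
E_1 = -13.6057 × 16 / 1
E_1 = -217.6912 / 1
E_1 = -217.69120 eV

The energy is 16 times more negative than hydrogen at the same n due to the stronger nuclear charge.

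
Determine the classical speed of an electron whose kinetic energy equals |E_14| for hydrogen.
1.56264e+05 m/s (or 0.05% of c)

The binding energy at n = 14 for hydrogen is:
E_14 = -13.6057/14² = -0.0694168367 eV
|E_14| = 0.0694168367 eV

Convert to Joules:
KE = 0.0694168367 eV × (1.602177 × 10⁻¹⁹ J/eV) = 1.1121806e-20 J

Using KE = ½mv²:
v = √(2·KE/m_e)
v = √(2 × 1.1121806e-20 J / 9.10938 × 10⁻³¹ kg)
v = 1.56264e+05 m/s

This is approximately 0.05% the speed of light.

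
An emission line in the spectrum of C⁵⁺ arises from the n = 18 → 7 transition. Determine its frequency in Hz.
2.05e+15 Hz

First, find the transition energy:
E_18 = -13.6057 × 6² / 18² = -1.51174 eV
E_7 = -13.6057 × 6² / 7² = -9.99602 eV
|ΔE| = |E_7 - E_18| = 8.48428 eV

Convert to Joules: E = 8.48428 eV × (1.602177 × 10⁻¹⁹ J/eV) = 1.3593e-18 J

Using E = hf:
f = E/h = 1.3593e-18 J / (6.62607 × 10⁻³⁴ J·s)
f = 2.05e+15 Hz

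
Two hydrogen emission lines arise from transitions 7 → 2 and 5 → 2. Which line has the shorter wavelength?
7 → 2

Calculate the energy for each transition:

Transition 7 → 2:
ΔE₁ = |E_2 - E_7| = |-13.6057/2² - (-13.6057/7²)|
ΔE₁ = |-3.40142500 - (-0.27766735)| = 3.12376 eV

Transition 5 → 2:
ΔE₂ = |E_2 - E_5| = |-13.6057/2² - (-13.6057/5²)|
ΔE₂ = |-3.40142500 - (-0.54422800)| = 2.85720 eV

Since 3.12376 eV > 2.85720 eV, the transition 7 → 2 emits the more energetic photon.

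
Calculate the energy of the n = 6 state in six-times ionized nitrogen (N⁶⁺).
-18.518869 eV

For hydrogen-like ions, the energy levels scale with Z²:
E_n = -13.6057 Z² / n² eV

For N⁶⁺ (Z = 7) at n = 6:
E_6 = -13.6057 × 7² / 6²
E_6 = -13.6057 × 49 / 36
E_6 = -666.6793 / 36
E_6 = -18.518869 eV

The energy is 49 times more negative than hydrogen at the same n due to the stronger nuclear charge.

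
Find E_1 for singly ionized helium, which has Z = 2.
-54.422800 eV

For hydrogen-like ions, the energy levels scale with Z²:
E_n = -13.6057 Z² / n² eV

For He⁺ (Z = 2) at n = 1:
E_1 = -13.6057 × 2² / 1²
E_1 = -13.6057 × 4 / 1
E_1 = -54.4228 / 1
E_1 = -54.422800 eV

The energy is 4 times more negative than hydrogen at the same n due to the stronger nuclear charge.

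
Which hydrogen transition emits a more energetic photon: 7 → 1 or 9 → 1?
9 → 1

Calculate the energy for each transition:

Transition 7 → 1:
ΔE₁ = |E_1 - E_7| = |-13.6057/1² - (-13.6057/7²)|
ΔE₁ = |-13.60570000000 - (-0.27766734694)| = 13.32803265 eV

Transition 9 → 1:
ΔE₂ = |E_1 - E_9| = |-13.6057/1² - (-13.6057/9²)|
ΔE₂ = |-13.60570000000 - (-0.16797160494)| = 13.43772840 eV

Since 13.43772840 eV > 13.32803265 eV, the transition 9 → 1 emits the more energetic photon.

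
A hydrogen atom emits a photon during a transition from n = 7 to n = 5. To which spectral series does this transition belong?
Pfund series

The spectral series in hydrogen are named based on the final (lower) energy level:
- Lyman series: n_final = 1 (ultraviolet)
- Balmer series: n_final = 2 (visible/near-UV)
- Paschen series: n_final = 3 (infrared)
- Brackett series: n_final = 4 (infrared)
- Pfund series: n_final = 5 (far infrared)

Since this transition ends at n = 5, it belongs to the Pfund series.

For reference, this 7 → 5 line has photon energy
ΔE = 13.6057 eV × (1/5² - 1/7²) = 0.26656065306 eV,
corresponding to wavelength λ = hc/ΔE = 1239.84 eV·nm / 0.26656065306 eV = 4651.24911 nm in the far infrared region.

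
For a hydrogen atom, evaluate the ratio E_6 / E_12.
4.00000

Using E_n = -13.6057 Z² / n² eV with Z = 1:

E_6 = -13.6057 / 6² = -13.6057 / 36 = -0.37793611111 eV
E_12 = -13.6057 / 12² = -13.6057 / 144 = -0.09448402778 eV

The ratio is:
E_6/E_12 = (-0.37793611111) / (-0.09448402778)
E_6/E_12 = (-13.6057/36) / (-13.6057/144)
E_6/E_12 = 144/36
E_6/E_12 = 4.00000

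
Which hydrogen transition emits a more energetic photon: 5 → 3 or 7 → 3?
7 → 3

Calculate the energy for each transition:

Transition 5 → 3:
ΔE₁ = |E_3 - E_5| = |-13.6057/3² - (-13.6057/5²)|
ΔE₁ = |-1.51174444444 - (-0.54422800000)| = 0.96751644 eV

Transition 7 → 3:
ΔE₂ = |E_3 - E_7| = |-13.6057/3² - (-13.6057/7²)|
ΔE₂ = |-1.51174444444 - (-0.27766734694)| = 1.23407710 eV

Since 1.23407710 eV > 0.96751644 eV, the transition 7 → 3 emits the more energetic photon.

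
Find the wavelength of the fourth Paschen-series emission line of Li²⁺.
111.63 nm

The lines of a series are numbered from the longest wavelength (smallest ΔE) outward; the fourth line is the transition from n = n_f + 4 to n_f.
The Paschen series has all transitions ending at n_f = 3.

For Li²⁺ (Z = 3), the fourth line (δ-line) is the jump from n = 7 to n = 3:
E_7 = -13.6057 × 3² / 7² = -2.49901 eV
E_3 = -13.6057 × 3² / 3² = -13.60570 eV
ΔE = E_7 - E_3 = 11.10669 eV

λ = hc/E = 1239.84 eV·nm / 11.10669 eV
λ = 111.63 nm

This is the δ-line of the Paschen series in Li²⁺.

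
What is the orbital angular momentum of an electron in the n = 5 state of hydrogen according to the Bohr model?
5.27286e-34 J·s (or 5ℏ)

In the Bohr model, angular momentum is quantized:
L = nℏ

where ℏ = h/(2π) = 1.0545718e-34 J·s

For n = 5:
L = 5 × 1.0545718e-34 J·s
L = 5.27286e-34 J·s

This can also be written as L = 5ℏ.
The angular momentum is an integer multiple of the reduced Planck constant.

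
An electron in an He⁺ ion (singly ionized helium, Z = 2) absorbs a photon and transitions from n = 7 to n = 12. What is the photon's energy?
0.732733 eV

The energy levels of a hydrogen-like atom are E_n = -13.6057 Z² eV / n².

Energy at n = 7: E_7 = -13.6057 × 2² / 7² = -1.110669388 eV
Energy at n = 12: E_12 = -13.6057 × 2² / 12² = -0.377936111 eV

The excitation energy is the difference:
ΔE = E_12 - E_7
ΔE = -0.377936111 - (-1.110669388)
ΔE = 0.732733 eV

Since this is positive, energy must be absorbed (photon absorption).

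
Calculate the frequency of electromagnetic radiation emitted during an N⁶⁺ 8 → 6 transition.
1.959e+15 Hz

First, find the transition energy:
E_8 = -13.6057 × 7² / 8² = -10.416864 eV
E_6 = -13.6057 × 7² / 6² = -18.518869 eV
|ΔE| = |E_6 - E_8| = 8.102005 eV

Convert to Joules: E = 8.102005 eV × (1.602177 × 10⁻¹⁹ J/eV) = 1.29808e-18 J

Using E = hf:
f = E/h = 1.29808e-18 J / (6.62607 × 10⁻³⁴ J·s)
f = 1.959e+15 Hz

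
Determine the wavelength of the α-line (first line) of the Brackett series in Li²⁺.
450.0075 nm

The longest wavelength corresponds to the smallest energy transition in the series.
The Brackett series has all transitions ending at n_f = 4.

For Li²⁺ (Z = 3), the first line (α-line) is the jump from n = 5 to n = 4:
E_5 = -13.6057 × 3² / 5² = -4.89805200 eV
E_4 = -13.6057 × 3² / 4² = -7.65320625 eV
ΔE = E_5 - E_4 = 2.75515425 eV

λ = hc/E = 1239.84 eV·nm / 2.75515425 eV
λ = 450.0075 nm

This is the α-line of the Brackett series in Li²⁺.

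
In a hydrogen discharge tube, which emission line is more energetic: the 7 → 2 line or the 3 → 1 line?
3 → 1

Calculate the energy for each transition:

Transition 7 → 2:
ΔE₁ = |E_2 - E_7| = |-13.6057/2² - (-13.6057/7²)|
ΔE₁ = |-3.4014250000 - (-0.2776673469)| = 3.1237577 eV

Transition 3 → 1:
ΔE₂ = |E_1 - E_3| = |-13.6057/1² - (-13.6057/3²)|
ΔE₂ = |-13.6057000000 - (-1.5117444444)| = 12.0939556 eV

Since 12.0939556 eV > 3.1237577 eV, the transition 3 → 1 emits the more energetic photon.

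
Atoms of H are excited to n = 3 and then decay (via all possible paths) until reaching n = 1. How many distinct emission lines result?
3

The electron can occupy levels n = 1, 2, ..., 3 during de-excitation — that is m = 3 - 1 + 1 = 3 distinct levels.

The number of distinct spectral lines equals the number of ways to choose 2 of these m levels (each pair gives one possible emission transition):

Number of lines = m(m-1)/2 = 3×2/2 = 3

These correspond to all possible transitions between the 3 levels:
3 → 2, 3 → 1, 2 → 1

Each transition produces a photon with a unique energy (and thus wavelength). This count does not depend on Z.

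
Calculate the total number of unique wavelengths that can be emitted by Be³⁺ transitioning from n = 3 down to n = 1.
3

The electron can occupy levels n = 1, 2, ..., 3 during de-excitation — that is m = 3 - 1 + 1 = 3 distinct levels.

The number of distinct spectral lines equals the number of ways to choose 2 of these m levels (each pair gives one possible emission transition):

Number of lines = m(m-1)/2 = 3×2/2 = 3

These correspond to all possible transitions between the 3 levels:
3 → 2, 3 → 1, 2 → 1

Each transition produces a photon with a unique energy (and thus wavelength). This count does not depend on Z.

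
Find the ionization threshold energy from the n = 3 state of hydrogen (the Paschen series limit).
1.5117 eV

The series limit corresponds to the transition from n = ∞ to n = 3.
This is the highest energy (shortest wavelength) transition in the Paschen series.

E_∞ = 0 eV
E_3 = -13.6057 / 3² = -1.5117 eV

Energy at series limit:
ΔE = E_∞ - E_3 = 0 - (-1.5117) = 1.5117 eV

This energy equals the ionization energy from the n = 3 state of hydrogen.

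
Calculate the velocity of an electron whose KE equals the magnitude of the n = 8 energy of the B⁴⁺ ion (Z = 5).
1.3673e+06 m/s (or 0.45608% of c)

The binding energy at n = 8 for B⁴⁺ is:
E_8 = -13.6057 × 5²/8² = -5.3147266 eV
|E_8| = 5.3147266 eV

Convert to Joules:
KE = 5.3147266 eV × (1.602177 × 10⁻¹⁹ J/eV) = 8.515133e-19 J

Using KE = ½mv²:
v = √(2·KE/m_e)
v = √(2 × 8.515133e-19 J / 9.10938 × 10⁻³¹ kg)
v = 1.3673e+06 m/s

This is approximately 0.45608% the speed of light.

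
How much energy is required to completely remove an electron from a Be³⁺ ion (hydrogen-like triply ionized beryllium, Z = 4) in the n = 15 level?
0.96752 eV

The ionization energy is the energy needed to remove the electron completely (n → ∞).

For a hydrogen-like ion with Z = 4, E_n = -13.6057 Z² / n² eV.

At n = 15: E_15 = -13.6057 × 4² / 15² = -0.96751644 eV
At n = ∞: E_∞ = 0 eV

Ionization energy = E_∞ - E_15 = 0 - (-0.96751644) = 0.96751644 eV
Ionization energy ≈ 0.96752 eV

This is also called the binding energy of the electron in state n = 15.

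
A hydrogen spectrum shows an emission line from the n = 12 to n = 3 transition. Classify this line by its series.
Paschen series

The spectral series in hydrogen are named based on the final (lower) energy level:
- Lyman series: n_final = 1 (ultraviolet)
- Balmer series: n_final = 2 (visible/near-UV)
- Paschen series: n_final = 3 (infrared)
- Brackett series: n_final = 4 (infrared)
- Pfund series: n_final = 5 (far infrared)

Since this transition ends at n = 3, it belongs to the Paschen series.

For reference, this 12 → 3 line has photon energy
ΔE = 13.6057 eV × (1/3² - 1/12²) = 1.4172604 eV,
corresponding to wavelength λ = hc/ΔE = 1239.84 eV·nm / 1.4172604 eV = 874.815 nm in the infrared region.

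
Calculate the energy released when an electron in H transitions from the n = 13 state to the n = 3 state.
1.43 eV

The energy levels are E_n = -13.6057 eV / n².

Energy at n = 13: E_13 = -13.6057 / 13² = -0.08051 eV
Energy at n = 3: E_3 = -13.6057 / 3² = -1.51174 eV

For emission (electron falling to lower state), the photon energy is:
E_photon = E_13 - E_3 = |-0.08051 - (-1.51174)|
E_photon = 1.43 eV

This energy is carried away by the emitted photon.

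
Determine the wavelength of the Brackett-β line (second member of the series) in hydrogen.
2624.44358 nm

The lines of a series are numbered from the longest wavelength (smallest ΔE) outward; the second line is the transition from n = n_f + 2 to n_f.
The Brackett series has all transitions ending at n_f = 4.

For H, the second line (β-line) is the jump from n = 6 to n = 4:
E_6 = -13.6057 / 6² = -0.37793611111 eV
E_4 = -13.6057 / 4² = -0.85035625000 eV
ΔE = E_6 - E_4 = 0.47242013889 eV

λ = hc/E = 1239.84 eV·nm / 0.47242013889 eV
λ = 2624.44358 nm

This is the β-line of the Brackett series in H.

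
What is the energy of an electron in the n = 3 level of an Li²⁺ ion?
-13.61 eV

For hydrogen-like ions, the energy levels scale with Z²:
E_n = -13.6057 Z² / n² eV

For Li²⁺ (Z = 3) at n = 3:
E_3 = -13.6057 × 3² / 3²
E_3 = -13.6057 × 9 / 9
E_3 = -122.4513 / 9
E_3 = -13.61 eV

The energy is 9 times more negative than hydrogen at the same n due to the stronger nuclear charge.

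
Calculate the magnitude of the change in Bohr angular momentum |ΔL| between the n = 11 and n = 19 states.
8.44e-34 J·s (or 8ℏ)

In the Bohr model, L_n = nℏ where ℏ = 1.0546e-34 J·s.

L_19 = 19ℏ = 2.0037e-33 J·s
L_11 = 11ℏ = 1.1601e-33 J·s

ΔL = L_19 - L_11 = (19 - 11)ℏ = 8ℏ
ΔL = 8 × 1.0546e-34 J·s = 8.44e-34 J·s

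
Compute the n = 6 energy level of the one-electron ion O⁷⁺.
-24.1879 eV

For hydrogen-like ions, the energy levels scale with Z²:
E_n = -13.6057 Z² / n² eV

For O⁷⁺ (Z = 8) at n = 6:
E_6 = -13.6057 × 8² / 6²
E_6 = -13.6057 × 64 / 36
E_6 = -870.7648 / 36
E_6 = -24.1879 eV

The energy is 64 times more negative than hydrogen at the same n due to the stronger nuclear charge.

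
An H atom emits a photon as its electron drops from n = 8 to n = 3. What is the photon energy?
1.29916 eV

The energy levels are E_n = -13.6057 eV / n².

Energy at n = 8: E_8 = -13.6057 / 8² = -0.21258906 eV
Energy at n = 3: E_3 = -13.6057 / 3² = -1.51174444 eV

For emission (electron falling to lower state), the photon energy is:
E_photon = E_8 - E_3 = |-0.21258906 - (-1.51174444)|
E_photon = 1.29916 eV

This energy is carried away by the emitted photon.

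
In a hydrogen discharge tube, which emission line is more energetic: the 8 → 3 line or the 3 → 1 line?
3 → 1

Calculate the energy for each transition:

Transition 8 → 3:
ΔE₁ = |E_3 - E_8| = |-13.6057/3² - (-13.6057/8²)|
ΔE₁ = |-1.511744444 - (-0.212589063)| = 1.299155 eV

Transition 3 → 1:
ΔE₂ = |E_1 - E_3| = |-13.6057/1² - (-13.6057/3²)|
ΔE₂ = |-13.605700000 - (-1.511744444)| = 12.093956 eV

Since 12.093956 eV > 1.299155 eV, the transition 3 → 1 emits the more energetic photon.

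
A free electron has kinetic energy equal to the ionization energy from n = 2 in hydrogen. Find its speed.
1.09e+06 m/s (or 0.36% of c)

The binding energy at n = 2 for hydrogen is:
E_2 = -13.6057/2² = -3.40143 eV
|E_2| = 3.40143 eV

Convert to Joules:
KE = 3.40143 eV × (1.602177 × 10⁻¹⁹ J/eV) = 5.4497e-19 J

Using KE = ½mv²:
v = √(2·KE/m_e)
v = √(2 × 5.4497e-19 J / 9.10938 × 10⁻³¹ kg)
v = 1.09e+06 m/s

This is approximately 0.36% the speed of light.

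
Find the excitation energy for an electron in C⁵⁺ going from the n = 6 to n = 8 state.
5.95249 eV

The energy levels of a hydrogen-like atom are E_n = -13.6057 Z² eV / n².

Energy at n = 6: E_6 = -13.6057 × 6² / 6² = -13.60570000 eV
Energy at n = 8: E_8 = -13.6057 × 6² / 8² = -7.65320625 eV

The excitation energy is the difference:
ΔE = E_8 - E_6
ΔE = -7.65320625 - (-13.60570000)
ΔE = 5.95249 eV

Since this is positive, energy must be absorbed (photon absorption).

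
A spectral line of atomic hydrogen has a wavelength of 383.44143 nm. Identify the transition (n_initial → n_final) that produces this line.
n = 9 → n = 2

First, find the photon energy from the wavelength (hc = 1239.84 eV·nm):
E = hc/λ = 1239.84 eV·nm / 383.44143 nm = 3.2334534 eV

The energy levels of hydrogen satisfy E_n = -13.6057 / n² eV, so an emission n_i → n_f releases
ΔE = 13.6057 × (1/n_f² − 1/n_i²) eV.

Setting ΔE equal to the photon energy:
1/n_f² − 1/n_i² = 3.2334534 / 13.6057 = 0.23765432

Since 1/n_i² must be positive, we need 1/n_f² > 0.23765432, i.e. n_f ≤ 2. For each allowed n_f, solve n_i = (1/n_f² − 0.23765432)^(−1/2) and check whether it is a whole number:
  n_f = 1: 1/n_i² = 1.00000000 − 0.23765432 = 0.76234568 → n_i = 1.145  (not an integer) ✗
  n_f = 2: 1/n_i² = 0.25000000 − 0.23765432 = 0.01234568 → n_i = 9.000  → integer, n_i = 9 ✓

Only n_f = 2 gives an integer upper level, n_i = 9.

The transition is from n = 9 to n = 2 (emission).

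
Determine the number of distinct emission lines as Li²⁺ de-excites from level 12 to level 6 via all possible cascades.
21

The electron can occupy levels n = 6, 7, ..., 12 during de-excitation — that is m = 12 - 6 + 1 = 7 distinct levels.

The number of distinct spectral lines equals the number of ways to choose 2 of these m levels (each pair gives one possible emission transition):

Number of lines = m(m-1)/2 = 7×6/2 = 21

These correspond to all possible transitions between the 7 levels:
12 → 11, 12 → 10, 12 → 9, 12 → 8, 12 → 7, 12 → 6, 11 → 10, 11 → 9...

Each transition produces a photon with a unique energy (and thus wavelength). This count does not depend on Z.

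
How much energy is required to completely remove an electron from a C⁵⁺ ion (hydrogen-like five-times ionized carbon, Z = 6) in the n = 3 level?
54.42 eV

The ionization energy is the energy needed to remove the electron completely (n → ∞).

For a hydrogen-like ion with Z = 6, E_n = -13.6057 Z² / n² eV.

At n = 3: E_3 = -13.6057 × 6² / 3² = -54.42280 eV
At n = ∞: E_∞ = 0 eV

Ionization energy = E_∞ - E_3 = 0 - (-54.42280) = 54.42280 eV
Ionization energy ≈ 54.42 eV

This is also called the binding energy of the electron in state n = 3.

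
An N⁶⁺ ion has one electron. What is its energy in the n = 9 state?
-8.231 eV

For hydrogen-like ions, the energy levels scale with Z²:
E_n = -13.6057 Z² / n² eV

For N⁶⁺ (Z = 7) at n = 9:
E_9 = -13.6057 × 7² / 9²
E_9 = -13.6057 × 49 / 81
E_9 = -666.6793 / 81
E_9 = -8.231 eV

The energy is 49 times more negative than hydrogen at the same n due to the stronger nuclear charge.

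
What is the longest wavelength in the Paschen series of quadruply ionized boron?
74.98410 nm

The longest wavelength corresponds to the smallest energy transition in the series.
The Paschen series has all transitions ending at n_f = 3.

For B⁴⁺ (Z = 5), the first line (α-line) is the jump from n = 4 to n = 3:
E_4 = -13.6057 × 5² / 4² = -21.2589063 eV
E_3 = -13.6057 × 5² / 3² = -37.7936111 eV
ΔE = E_4 - E_3 = 16.5347048 eV

λ = hc/E = 1239.84 eV·nm / 16.5347048 eV
λ = 74.98410 nm

This is the α-line of the Paschen series in B⁴⁺.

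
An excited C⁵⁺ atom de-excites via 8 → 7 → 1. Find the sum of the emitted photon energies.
482.1520 eV

The energy levels of C⁵⁺ are E_n = -13.6057 × 6² / n² eV.

First transition (8 → 7):
ΔE₁ = |E_7 - E_8|
ΔE₁ = |-9.9960244898 - (-7.6532062500)| = 2.3428182 eV

Second transition (7 → 1):
ΔE₂ = |E_1 - E_7|
ΔE₂ = |-489.8052000000 - (-9.9960244898)| = 479.8091755 eV

Total energy released:
E_total = ΔE₁ + ΔE₂ = 2.3428182 + 479.8091755 = 482.1520 eV

Note: This equals the direct transition 8 → 1: 482.1520 eV ✓
Energy is conserved regardless of the path taken.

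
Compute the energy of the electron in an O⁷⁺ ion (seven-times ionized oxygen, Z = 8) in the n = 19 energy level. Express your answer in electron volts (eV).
-2.412 eV

The energy levels of a hydrogen-like atom are given by:
E_n = -13.6057 Z² / n² eV  (with Z = 8 for O⁷⁺)

For n = 19:
E_19 = -13.6057 × 8² / 19²
E_19 = -13.6057 × 64 / 361
E_19 = -2.412 eV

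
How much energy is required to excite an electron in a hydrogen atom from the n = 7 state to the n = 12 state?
0.183 eV

The energy levels of a hydrogen-like atom are E_n = -13.6057 eV / n².

Energy at n = 7: E_7 = -13.6057 / 7² = -0.277667 eV
Energy at n = 12: E_12 = -13.6057 / 12² = -0.094484 eV

The excitation energy is the difference:
ΔE = E_12 - E_7
ΔE = -0.094484 - (-0.277667)
ΔE = 0.183 eV

Since this is positive, energy must be absorbed (photon absorption).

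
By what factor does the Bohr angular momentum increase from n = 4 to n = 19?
4.75

In the Bohr model, L_n = nℏ, so the ratio is purely the ratio of quantum numbers:

L_19/L_4 = 19ℏ / 4ℏ = 19/4 = 4.75

The angular momentum scales linearly with n.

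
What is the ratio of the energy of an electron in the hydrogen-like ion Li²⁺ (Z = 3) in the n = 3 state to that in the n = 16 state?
28.444444

Using E_n = -13.6057 Z² / n² eV with Z = 3:

E_3 = -13.6057 × 3² / 3² = -122.4513 / 9 = -13.605700000000 eV
E_16 = -13.6057 × 3² / 16² = -122.4513 / 256 = -0.478325390625 eV

The ratio is:
E_3/E_16 = (-13.605700000000) / (-0.478325390625)
E_3/E_16 = (-122.4513/9) / (-122.4513/256)
E_3/E_16 = 256/9
E_3/E_16 = 28.444444
(Note: the Z² factors cancel in the ratio.)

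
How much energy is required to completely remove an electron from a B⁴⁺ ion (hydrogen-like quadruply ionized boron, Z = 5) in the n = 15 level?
1.51174 eV

The ionization energy is the energy needed to remove the electron completely (n → ∞).

For a hydrogen-like ion with Z = 5, E_n = -13.6057 Z² / n² eV.

At n = 15: E_15 = -13.6057 × 5² / 15² = -1.51174444 eV
At n = ∞: E_∞ = 0 eV

Ionization energy = E_∞ - E_15 = 0 - (-1.51174444) = 1.51174444 eV
Ionization energy ≈ 1.51174 eV

This is also called the binding energy of the electron in state n = 15.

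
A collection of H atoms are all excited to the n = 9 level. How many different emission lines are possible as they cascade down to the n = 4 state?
15

The electron can occupy levels n = 4, 5, ..., 9 during de-excitation — that is m = 9 - 4 + 1 = 6 distinct levels.

The number of distinct spectral lines equals the number of ways to choose 2 of these m levels (each pair gives one possible emission transition):

Number of lines = m(m-1)/2 = 6×5/2 = 15

These correspond to all possible transitions between the 6 levels:
9 → 8, 9 → 7, 9 → 6, 9 → 5, 9 → 4, 8 → 7, 8 → 6, 8 → 5...

Each transition produces a photon with a unique energy (and thus wavelength). This count does not depend on Z.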